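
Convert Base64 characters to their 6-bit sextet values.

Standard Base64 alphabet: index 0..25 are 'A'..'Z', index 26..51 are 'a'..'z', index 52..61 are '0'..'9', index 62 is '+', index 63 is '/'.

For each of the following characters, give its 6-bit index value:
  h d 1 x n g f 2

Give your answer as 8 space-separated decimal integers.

'h': a..z range, 26 + ord('h') − ord('a') = 33
'd': a..z range, 26 + ord('d') − ord('a') = 29
'1': 0..9 range, 52 + ord('1') − ord('0') = 53
'x': a..z range, 26 + ord('x') − ord('a') = 49
'n': a..z range, 26 + ord('n') − ord('a') = 39
'g': a..z range, 26 + ord('g') − ord('a') = 32
'f': a..z range, 26 + ord('f') − ord('a') = 31
'2': 0..9 range, 52 + ord('2') − ord('0') = 54

Answer: 33 29 53 49 39 32 31 54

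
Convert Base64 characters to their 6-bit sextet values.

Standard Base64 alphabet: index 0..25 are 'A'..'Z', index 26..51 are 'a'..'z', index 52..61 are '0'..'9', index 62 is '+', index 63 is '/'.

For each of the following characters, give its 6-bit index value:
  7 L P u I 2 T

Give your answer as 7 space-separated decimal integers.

'7': 0..9 range, 52 + ord('7') − ord('0') = 59
'L': A..Z range, ord('L') − ord('A') = 11
'P': A..Z range, ord('P') − ord('A') = 15
'u': a..z range, 26 + ord('u') − ord('a') = 46
'I': A..Z range, ord('I') − ord('A') = 8
'2': 0..9 range, 52 + ord('2') − ord('0') = 54
'T': A..Z range, ord('T') − ord('A') = 19

Answer: 59 11 15 46 8 54 19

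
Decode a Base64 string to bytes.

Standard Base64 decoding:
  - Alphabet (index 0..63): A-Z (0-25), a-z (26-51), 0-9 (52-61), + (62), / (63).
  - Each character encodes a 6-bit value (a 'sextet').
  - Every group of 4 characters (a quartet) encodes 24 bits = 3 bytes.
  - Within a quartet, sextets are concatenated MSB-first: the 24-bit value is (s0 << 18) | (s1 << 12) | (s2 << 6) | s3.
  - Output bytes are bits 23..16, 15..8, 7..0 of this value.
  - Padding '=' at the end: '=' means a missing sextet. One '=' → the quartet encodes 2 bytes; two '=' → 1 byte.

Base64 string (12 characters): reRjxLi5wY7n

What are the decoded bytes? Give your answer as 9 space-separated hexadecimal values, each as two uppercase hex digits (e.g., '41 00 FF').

Answer: AD E4 63 C4 B8 B9 C1 8E E7

Derivation:
After char 0 ('r'=43): chars_in_quartet=1 acc=0x2B bytes_emitted=0
After char 1 ('e'=30): chars_in_quartet=2 acc=0xADE bytes_emitted=0
After char 2 ('R'=17): chars_in_quartet=3 acc=0x2B791 bytes_emitted=0
After char 3 ('j'=35): chars_in_quartet=4 acc=0xADE463 -> emit AD E4 63, reset; bytes_emitted=3
After char 4 ('x'=49): chars_in_quartet=1 acc=0x31 bytes_emitted=3
After char 5 ('L'=11): chars_in_quartet=2 acc=0xC4B bytes_emitted=3
After char 6 ('i'=34): chars_in_quartet=3 acc=0x312E2 bytes_emitted=3
After char 7 ('5'=57): chars_in_quartet=4 acc=0xC4B8B9 -> emit C4 B8 B9, reset; bytes_emitted=6
After char 8 ('w'=48): chars_in_quartet=1 acc=0x30 bytes_emitted=6
After char 9 ('Y'=24): chars_in_quartet=2 acc=0xC18 bytes_emitted=6
After char 10 ('7'=59): chars_in_quartet=3 acc=0x3063B bytes_emitted=6
After char 11 ('n'=39): chars_in_quartet=4 acc=0xC18EE7 -> emit C1 8E E7, reset; bytes_emitted=9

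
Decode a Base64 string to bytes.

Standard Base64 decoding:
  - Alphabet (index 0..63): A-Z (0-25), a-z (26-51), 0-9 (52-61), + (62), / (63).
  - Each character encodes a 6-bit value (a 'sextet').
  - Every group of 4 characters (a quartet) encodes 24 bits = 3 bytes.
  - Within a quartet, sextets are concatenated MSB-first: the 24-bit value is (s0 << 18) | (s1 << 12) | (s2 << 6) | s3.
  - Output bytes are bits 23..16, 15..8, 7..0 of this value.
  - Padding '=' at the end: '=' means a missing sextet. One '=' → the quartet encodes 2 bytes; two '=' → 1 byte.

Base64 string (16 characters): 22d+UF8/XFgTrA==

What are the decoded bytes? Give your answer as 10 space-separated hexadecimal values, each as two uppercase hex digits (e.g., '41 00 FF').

Answer: DB 67 7E 50 5F 3F 5C 58 13 AC

Derivation:
After char 0 ('2'=54): chars_in_quartet=1 acc=0x36 bytes_emitted=0
After char 1 ('2'=54): chars_in_quartet=2 acc=0xDB6 bytes_emitted=0
After char 2 ('d'=29): chars_in_quartet=3 acc=0x36D9D bytes_emitted=0
After char 3 ('+'=62): chars_in_quartet=4 acc=0xDB677E -> emit DB 67 7E, reset; bytes_emitted=3
After char 4 ('U'=20): chars_in_quartet=1 acc=0x14 bytes_emitted=3
After char 5 ('F'=5): chars_in_quartet=2 acc=0x505 bytes_emitted=3
After char 6 ('8'=60): chars_in_quartet=3 acc=0x1417C bytes_emitted=3
After char 7 ('/'=63): chars_in_quartet=4 acc=0x505F3F -> emit 50 5F 3F, reset; bytes_emitted=6
After char 8 ('X'=23): chars_in_quartet=1 acc=0x17 bytes_emitted=6
After char 9 ('F'=5): chars_in_quartet=2 acc=0x5C5 bytes_emitted=6
After char 10 ('g'=32): chars_in_quartet=3 acc=0x17160 bytes_emitted=6
After char 11 ('T'=19): chars_in_quartet=4 acc=0x5C5813 -> emit 5C 58 13, reset; bytes_emitted=9
After char 12 ('r'=43): chars_in_quartet=1 acc=0x2B bytes_emitted=9
After char 13 ('A'=0): chars_in_quartet=2 acc=0xAC0 bytes_emitted=9
Padding '==': partial quartet acc=0xAC0 -> emit AC; bytes_emitted=10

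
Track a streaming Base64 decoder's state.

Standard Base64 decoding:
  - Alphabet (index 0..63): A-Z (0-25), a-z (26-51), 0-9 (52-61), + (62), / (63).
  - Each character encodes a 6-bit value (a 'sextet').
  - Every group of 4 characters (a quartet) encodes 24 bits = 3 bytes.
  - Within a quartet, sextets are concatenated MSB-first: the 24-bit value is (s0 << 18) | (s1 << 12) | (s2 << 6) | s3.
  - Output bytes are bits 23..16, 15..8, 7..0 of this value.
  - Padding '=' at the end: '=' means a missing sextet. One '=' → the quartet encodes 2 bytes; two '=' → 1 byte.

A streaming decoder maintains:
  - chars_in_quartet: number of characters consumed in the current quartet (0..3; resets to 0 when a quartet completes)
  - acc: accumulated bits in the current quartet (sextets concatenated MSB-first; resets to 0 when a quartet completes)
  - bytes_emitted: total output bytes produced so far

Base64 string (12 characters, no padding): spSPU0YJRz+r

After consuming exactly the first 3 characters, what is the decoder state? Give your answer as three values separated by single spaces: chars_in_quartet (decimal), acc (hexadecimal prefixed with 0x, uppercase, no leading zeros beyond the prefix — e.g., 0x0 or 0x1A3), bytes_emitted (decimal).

After char 0 ('s'=44): chars_in_quartet=1 acc=0x2C bytes_emitted=0
After char 1 ('p'=41): chars_in_quartet=2 acc=0xB29 bytes_emitted=0
After char 2 ('S'=18): chars_in_quartet=3 acc=0x2CA52 bytes_emitted=0

Answer: 3 0x2CA52 0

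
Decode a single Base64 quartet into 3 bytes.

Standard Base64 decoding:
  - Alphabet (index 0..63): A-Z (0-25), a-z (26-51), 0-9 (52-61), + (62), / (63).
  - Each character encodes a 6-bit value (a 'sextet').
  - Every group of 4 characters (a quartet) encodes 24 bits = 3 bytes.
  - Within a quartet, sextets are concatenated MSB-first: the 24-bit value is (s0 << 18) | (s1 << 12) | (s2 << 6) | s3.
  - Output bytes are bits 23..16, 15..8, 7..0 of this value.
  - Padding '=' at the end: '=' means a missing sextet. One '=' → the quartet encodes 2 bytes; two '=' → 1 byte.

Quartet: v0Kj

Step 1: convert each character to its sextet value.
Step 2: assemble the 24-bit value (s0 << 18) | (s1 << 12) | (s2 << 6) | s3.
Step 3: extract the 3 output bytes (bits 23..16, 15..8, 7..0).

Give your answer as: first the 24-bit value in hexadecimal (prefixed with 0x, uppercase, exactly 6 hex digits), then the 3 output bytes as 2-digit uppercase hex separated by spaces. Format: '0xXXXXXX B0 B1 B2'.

Sextets: v=47, 0=52, K=10, j=35
24-bit: (47<<18) | (52<<12) | (10<<6) | 35
      = 0xBC0000 | 0x034000 | 0x000280 | 0x000023
      = 0xBF42A3
Bytes: (v>>16)&0xFF=BF, (v>>8)&0xFF=42, v&0xFF=A3

Answer: 0xBF42A3 BF 42 A3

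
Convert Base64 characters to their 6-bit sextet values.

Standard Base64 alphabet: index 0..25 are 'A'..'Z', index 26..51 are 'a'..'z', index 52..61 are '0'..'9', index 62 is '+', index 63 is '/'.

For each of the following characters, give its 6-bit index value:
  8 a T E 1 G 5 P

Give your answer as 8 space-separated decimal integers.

Answer: 60 26 19 4 53 6 57 15

Derivation:
'8': 0..9 range, 52 + ord('8') − ord('0') = 60
'a': a..z range, 26 + ord('a') − ord('a') = 26
'T': A..Z range, ord('T') − ord('A') = 19
'E': A..Z range, ord('E') − ord('A') = 4
'1': 0..9 range, 52 + ord('1') − ord('0') = 53
'G': A..Z range, ord('G') − ord('A') = 6
'5': 0..9 range, 52 + ord('5') − ord('0') = 57
'P': A..Z range, ord('P') − ord('A') = 15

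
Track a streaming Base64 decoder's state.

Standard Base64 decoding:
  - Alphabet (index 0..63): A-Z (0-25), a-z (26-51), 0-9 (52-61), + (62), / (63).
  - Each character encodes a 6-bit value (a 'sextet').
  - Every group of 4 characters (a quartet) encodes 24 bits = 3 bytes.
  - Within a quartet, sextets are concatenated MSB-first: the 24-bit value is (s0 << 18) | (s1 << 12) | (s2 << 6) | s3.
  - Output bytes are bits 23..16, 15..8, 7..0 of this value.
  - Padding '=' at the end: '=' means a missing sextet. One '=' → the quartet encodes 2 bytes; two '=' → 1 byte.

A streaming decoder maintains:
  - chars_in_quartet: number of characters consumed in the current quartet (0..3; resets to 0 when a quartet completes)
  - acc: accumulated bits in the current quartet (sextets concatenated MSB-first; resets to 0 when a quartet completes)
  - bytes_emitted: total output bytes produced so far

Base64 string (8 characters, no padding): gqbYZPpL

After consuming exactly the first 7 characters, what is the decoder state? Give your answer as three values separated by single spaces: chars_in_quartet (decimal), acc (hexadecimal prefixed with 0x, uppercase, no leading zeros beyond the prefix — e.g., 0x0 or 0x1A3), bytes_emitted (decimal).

Answer: 3 0x193E9 3

Derivation:
After char 0 ('g'=32): chars_in_quartet=1 acc=0x20 bytes_emitted=0
After char 1 ('q'=42): chars_in_quartet=2 acc=0x82A bytes_emitted=0
After char 2 ('b'=27): chars_in_quartet=3 acc=0x20A9B bytes_emitted=0
After char 3 ('Y'=24): chars_in_quartet=4 acc=0x82A6D8 -> emit 82 A6 D8, reset; bytes_emitted=3
After char 4 ('Z'=25): chars_in_quartet=1 acc=0x19 bytes_emitted=3
After char 5 ('P'=15): chars_in_quartet=2 acc=0x64F bytes_emitted=3
After char 6 ('p'=41): chars_in_quartet=3 acc=0x193E9 bytes_emitted=3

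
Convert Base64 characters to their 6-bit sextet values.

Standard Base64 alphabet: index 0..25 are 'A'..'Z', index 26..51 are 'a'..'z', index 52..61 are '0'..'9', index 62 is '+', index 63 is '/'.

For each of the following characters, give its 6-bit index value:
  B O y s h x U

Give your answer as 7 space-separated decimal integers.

'B': A..Z range, ord('B') − ord('A') = 1
'O': A..Z range, ord('O') − ord('A') = 14
'y': a..z range, 26 + ord('y') − ord('a') = 50
's': a..z range, 26 + ord('s') − ord('a') = 44
'h': a..z range, 26 + ord('h') − ord('a') = 33
'x': a..z range, 26 + ord('x') − ord('a') = 49
'U': A..Z range, ord('U') − ord('A') = 20

Answer: 1 14 50 44 33 49 20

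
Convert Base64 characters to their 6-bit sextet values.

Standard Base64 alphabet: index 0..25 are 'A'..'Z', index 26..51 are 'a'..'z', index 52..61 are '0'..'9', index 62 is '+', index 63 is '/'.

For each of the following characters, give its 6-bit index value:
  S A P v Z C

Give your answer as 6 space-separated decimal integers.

Answer: 18 0 15 47 25 2

Derivation:
'S': A..Z range, ord('S') − ord('A') = 18
'A': A..Z range, ord('A') − ord('A') = 0
'P': A..Z range, ord('P') − ord('A') = 15
'v': a..z range, 26 + ord('v') − ord('a') = 47
'Z': A..Z range, ord('Z') − ord('A') = 25
'C': A..Z range, ord('C') − ord('A') = 2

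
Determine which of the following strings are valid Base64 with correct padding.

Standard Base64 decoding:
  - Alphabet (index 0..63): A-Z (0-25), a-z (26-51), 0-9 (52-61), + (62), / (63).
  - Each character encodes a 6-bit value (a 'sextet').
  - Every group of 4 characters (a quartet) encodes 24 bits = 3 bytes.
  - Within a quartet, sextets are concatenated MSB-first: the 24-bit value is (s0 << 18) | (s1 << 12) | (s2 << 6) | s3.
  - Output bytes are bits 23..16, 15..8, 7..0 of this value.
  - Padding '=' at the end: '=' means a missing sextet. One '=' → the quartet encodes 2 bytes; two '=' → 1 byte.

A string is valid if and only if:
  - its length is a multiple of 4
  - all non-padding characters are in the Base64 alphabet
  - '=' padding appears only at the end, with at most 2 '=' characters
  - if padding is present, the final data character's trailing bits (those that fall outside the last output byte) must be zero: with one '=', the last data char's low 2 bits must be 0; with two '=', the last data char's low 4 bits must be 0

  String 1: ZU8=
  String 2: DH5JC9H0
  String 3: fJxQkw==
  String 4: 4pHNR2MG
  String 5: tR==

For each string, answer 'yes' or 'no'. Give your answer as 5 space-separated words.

Answer: yes yes yes yes no

Derivation:
String 1: 'ZU8=' → valid
String 2: 'DH5JC9H0' → valid
String 3: 'fJxQkw==' → valid
String 4: '4pHNR2MG' → valid
String 5: 'tR==' → invalid (bad trailing bits)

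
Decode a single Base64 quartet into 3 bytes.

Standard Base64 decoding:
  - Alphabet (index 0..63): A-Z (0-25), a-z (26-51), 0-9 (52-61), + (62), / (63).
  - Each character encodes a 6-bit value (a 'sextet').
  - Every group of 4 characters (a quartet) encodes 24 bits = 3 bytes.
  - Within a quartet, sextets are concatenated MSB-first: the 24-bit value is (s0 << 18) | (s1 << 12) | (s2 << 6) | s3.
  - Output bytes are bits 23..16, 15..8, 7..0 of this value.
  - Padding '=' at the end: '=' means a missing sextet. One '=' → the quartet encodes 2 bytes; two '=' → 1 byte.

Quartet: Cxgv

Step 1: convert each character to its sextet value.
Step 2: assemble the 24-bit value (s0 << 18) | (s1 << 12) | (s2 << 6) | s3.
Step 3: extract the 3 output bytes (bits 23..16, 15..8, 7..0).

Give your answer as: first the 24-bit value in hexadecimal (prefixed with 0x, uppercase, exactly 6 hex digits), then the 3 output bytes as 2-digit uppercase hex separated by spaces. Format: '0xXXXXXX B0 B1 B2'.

Sextets: C=2, x=49, g=32, v=47
24-bit: (2<<18) | (49<<12) | (32<<6) | 47
      = 0x080000 | 0x031000 | 0x000800 | 0x00002F
      = 0x0B182F
Bytes: (v>>16)&0xFF=0B, (v>>8)&0xFF=18, v&0xFF=2F

Answer: 0x0B182F 0B 18 2F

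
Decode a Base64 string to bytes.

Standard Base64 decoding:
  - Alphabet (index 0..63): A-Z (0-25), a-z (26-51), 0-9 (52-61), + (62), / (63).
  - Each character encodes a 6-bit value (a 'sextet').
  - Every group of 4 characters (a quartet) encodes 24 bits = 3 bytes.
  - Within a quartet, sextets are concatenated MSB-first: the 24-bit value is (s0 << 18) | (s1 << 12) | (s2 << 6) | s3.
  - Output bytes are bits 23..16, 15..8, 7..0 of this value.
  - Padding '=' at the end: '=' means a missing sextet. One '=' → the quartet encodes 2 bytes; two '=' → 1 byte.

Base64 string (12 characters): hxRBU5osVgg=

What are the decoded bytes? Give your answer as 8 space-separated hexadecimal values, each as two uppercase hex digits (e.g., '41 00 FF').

After char 0 ('h'=33): chars_in_quartet=1 acc=0x21 bytes_emitted=0
After char 1 ('x'=49): chars_in_quartet=2 acc=0x871 bytes_emitted=0
After char 2 ('R'=17): chars_in_quartet=3 acc=0x21C51 bytes_emitted=0
After char 3 ('B'=1): chars_in_quartet=4 acc=0x871441 -> emit 87 14 41, reset; bytes_emitted=3
After char 4 ('U'=20): chars_in_quartet=1 acc=0x14 bytes_emitted=3
After char 5 ('5'=57): chars_in_quartet=2 acc=0x539 bytes_emitted=3
After char 6 ('o'=40): chars_in_quartet=3 acc=0x14E68 bytes_emitted=3
After char 7 ('s'=44): chars_in_quartet=4 acc=0x539A2C -> emit 53 9A 2C, reset; bytes_emitted=6
After char 8 ('V'=21): chars_in_quartet=1 acc=0x15 bytes_emitted=6
After char 9 ('g'=32): chars_in_quartet=2 acc=0x560 bytes_emitted=6
After char 10 ('g'=32): chars_in_quartet=3 acc=0x15820 bytes_emitted=6
Padding '=': partial quartet acc=0x15820 -> emit 56 08; bytes_emitted=8

Answer: 87 14 41 53 9A 2C 56 08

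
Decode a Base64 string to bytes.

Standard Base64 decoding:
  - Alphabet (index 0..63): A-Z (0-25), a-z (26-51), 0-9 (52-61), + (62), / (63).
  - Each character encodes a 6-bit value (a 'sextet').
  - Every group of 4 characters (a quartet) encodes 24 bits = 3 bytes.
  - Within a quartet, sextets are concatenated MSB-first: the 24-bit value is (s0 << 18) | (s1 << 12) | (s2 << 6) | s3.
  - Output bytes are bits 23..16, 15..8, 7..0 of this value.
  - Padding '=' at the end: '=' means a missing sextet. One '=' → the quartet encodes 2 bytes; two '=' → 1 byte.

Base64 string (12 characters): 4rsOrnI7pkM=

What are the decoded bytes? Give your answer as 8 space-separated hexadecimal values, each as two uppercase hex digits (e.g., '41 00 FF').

After char 0 ('4'=56): chars_in_quartet=1 acc=0x38 bytes_emitted=0
After char 1 ('r'=43): chars_in_quartet=2 acc=0xE2B bytes_emitted=0
After char 2 ('s'=44): chars_in_quartet=3 acc=0x38AEC bytes_emitted=0
After char 3 ('O'=14): chars_in_quartet=4 acc=0xE2BB0E -> emit E2 BB 0E, reset; bytes_emitted=3
After char 4 ('r'=43): chars_in_quartet=1 acc=0x2B bytes_emitted=3
After char 5 ('n'=39): chars_in_quartet=2 acc=0xAE7 bytes_emitted=3
After char 6 ('I'=8): chars_in_quartet=3 acc=0x2B9C8 bytes_emitted=3
After char 7 ('7'=59): chars_in_quartet=4 acc=0xAE723B -> emit AE 72 3B, reset; bytes_emitted=6
After char 8 ('p'=41): chars_in_quartet=1 acc=0x29 bytes_emitted=6
After char 9 ('k'=36): chars_in_quartet=2 acc=0xA64 bytes_emitted=6
After char 10 ('M'=12): chars_in_quartet=3 acc=0x2990C bytes_emitted=6
Padding '=': partial quartet acc=0x2990C -> emit A6 43; bytes_emitted=8

Answer: E2 BB 0E AE 72 3B A6 43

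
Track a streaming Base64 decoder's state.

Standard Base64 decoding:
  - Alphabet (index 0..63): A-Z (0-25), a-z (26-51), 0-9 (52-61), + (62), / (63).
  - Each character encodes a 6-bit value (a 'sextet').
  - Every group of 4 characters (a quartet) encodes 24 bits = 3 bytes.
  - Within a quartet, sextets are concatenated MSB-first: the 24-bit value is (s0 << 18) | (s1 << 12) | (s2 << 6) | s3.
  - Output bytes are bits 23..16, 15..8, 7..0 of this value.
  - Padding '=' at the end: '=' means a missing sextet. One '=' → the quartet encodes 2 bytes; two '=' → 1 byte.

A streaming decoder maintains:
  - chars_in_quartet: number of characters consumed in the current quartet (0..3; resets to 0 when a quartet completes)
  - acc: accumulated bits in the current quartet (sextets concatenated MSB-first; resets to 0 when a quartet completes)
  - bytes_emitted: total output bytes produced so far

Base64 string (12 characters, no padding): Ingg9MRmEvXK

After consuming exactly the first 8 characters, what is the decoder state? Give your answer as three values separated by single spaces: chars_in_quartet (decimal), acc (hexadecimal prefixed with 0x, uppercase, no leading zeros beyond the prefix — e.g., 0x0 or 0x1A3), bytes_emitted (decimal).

Answer: 0 0x0 6

Derivation:
After char 0 ('I'=8): chars_in_quartet=1 acc=0x8 bytes_emitted=0
After char 1 ('n'=39): chars_in_quartet=2 acc=0x227 bytes_emitted=0
After char 2 ('g'=32): chars_in_quartet=3 acc=0x89E0 bytes_emitted=0
After char 3 ('g'=32): chars_in_quartet=4 acc=0x227820 -> emit 22 78 20, reset; bytes_emitted=3
After char 4 ('9'=61): chars_in_quartet=1 acc=0x3D bytes_emitted=3
After char 5 ('M'=12): chars_in_quartet=2 acc=0xF4C bytes_emitted=3
After char 6 ('R'=17): chars_in_quartet=3 acc=0x3D311 bytes_emitted=3
After char 7 ('m'=38): chars_in_quartet=4 acc=0xF4C466 -> emit F4 C4 66, reset; bytes_emitted=6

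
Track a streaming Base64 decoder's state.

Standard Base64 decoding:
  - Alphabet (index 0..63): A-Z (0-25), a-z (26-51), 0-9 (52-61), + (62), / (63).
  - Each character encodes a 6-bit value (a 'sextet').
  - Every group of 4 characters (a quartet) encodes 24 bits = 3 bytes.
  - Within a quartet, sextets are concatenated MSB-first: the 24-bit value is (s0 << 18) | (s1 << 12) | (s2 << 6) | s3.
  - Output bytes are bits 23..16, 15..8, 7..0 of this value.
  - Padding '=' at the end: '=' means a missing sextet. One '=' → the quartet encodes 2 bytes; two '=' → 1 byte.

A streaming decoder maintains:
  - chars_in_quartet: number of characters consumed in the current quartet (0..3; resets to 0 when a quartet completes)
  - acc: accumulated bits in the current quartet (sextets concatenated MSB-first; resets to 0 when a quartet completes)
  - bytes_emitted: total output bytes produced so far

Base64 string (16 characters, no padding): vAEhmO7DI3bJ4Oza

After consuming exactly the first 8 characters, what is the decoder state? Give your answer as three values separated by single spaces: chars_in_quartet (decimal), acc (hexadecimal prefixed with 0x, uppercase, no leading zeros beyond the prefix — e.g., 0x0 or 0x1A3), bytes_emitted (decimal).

Answer: 0 0x0 6

Derivation:
After char 0 ('v'=47): chars_in_quartet=1 acc=0x2F bytes_emitted=0
After char 1 ('A'=0): chars_in_quartet=2 acc=0xBC0 bytes_emitted=0
After char 2 ('E'=4): chars_in_quartet=3 acc=0x2F004 bytes_emitted=0
After char 3 ('h'=33): chars_in_quartet=4 acc=0xBC0121 -> emit BC 01 21, reset; bytes_emitted=3
After char 4 ('m'=38): chars_in_quartet=1 acc=0x26 bytes_emitted=3
After char 5 ('O'=14): chars_in_quartet=2 acc=0x98E bytes_emitted=3
After char 6 ('7'=59): chars_in_quartet=3 acc=0x263BB bytes_emitted=3
After char 7 ('D'=3): chars_in_quartet=4 acc=0x98EEC3 -> emit 98 EE C3, reset; bytes_emitted=6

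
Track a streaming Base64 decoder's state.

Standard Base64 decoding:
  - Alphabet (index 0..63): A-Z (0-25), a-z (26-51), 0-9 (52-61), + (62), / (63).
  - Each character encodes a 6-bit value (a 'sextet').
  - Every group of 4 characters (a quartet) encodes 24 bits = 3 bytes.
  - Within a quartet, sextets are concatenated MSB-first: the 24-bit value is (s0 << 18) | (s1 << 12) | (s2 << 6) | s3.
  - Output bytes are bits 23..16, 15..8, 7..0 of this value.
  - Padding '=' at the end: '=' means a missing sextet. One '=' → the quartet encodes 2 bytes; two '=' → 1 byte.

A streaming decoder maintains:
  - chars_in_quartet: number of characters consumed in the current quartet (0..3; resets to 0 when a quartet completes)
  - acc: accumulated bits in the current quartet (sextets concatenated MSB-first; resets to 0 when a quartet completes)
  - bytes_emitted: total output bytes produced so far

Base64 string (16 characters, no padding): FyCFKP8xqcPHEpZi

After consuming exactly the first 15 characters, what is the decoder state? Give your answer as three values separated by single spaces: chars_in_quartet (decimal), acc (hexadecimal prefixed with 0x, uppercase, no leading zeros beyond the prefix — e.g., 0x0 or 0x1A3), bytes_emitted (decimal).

Answer: 3 0x4A59 9

Derivation:
After char 0 ('F'=5): chars_in_quartet=1 acc=0x5 bytes_emitted=0
After char 1 ('y'=50): chars_in_quartet=2 acc=0x172 bytes_emitted=0
After char 2 ('C'=2): chars_in_quartet=3 acc=0x5C82 bytes_emitted=0
After char 3 ('F'=5): chars_in_quartet=4 acc=0x172085 -> emit 17 20 85, reset; bytes_emitted=3
After char 4 ('K'=10): chars_in_quartet=1 acc=0xA bytes_emitted=3
After char 5 ('P'=15): chars_in_quartet=2 acc=0x28F bytes_emitted=3
After char 6 ('8'=60): chars_in_quartet=3 acc=0xA3FC bytes_emitted=3
After char 7 ('x'=49): chars_in_quartet=4 acc=0x28FF31 -> emit 28 FF 31, reset; bytes_emitted=6
After char 8 ('q'=42): chars_in_quartet=1 acc=0x2A bytes_emitted=6
After char 9 ('c'=28): chars_in_quartet=2 acc=0xA9C bytes_emitted=6
After char 10 ('P'=15): chars_in_quartet=3 acc=0x2A70F bytes_emitted=6
After char 11 ('H'=7): chars_in_quartet=4 acc=0xA9C3C7 -> emit A9 C3 C7, reset; bytes_emitted=9
After char 12 ('E'=4): chars_in_quartet=1 acc=0x4 bytes_emitted=9
After char 13 ('p'=41): chars_in_quartet=2 acc=0x129 bytes_emitted=9
After char 14 ('Z'=25): chars_in_quartet=3 acc=0x4A59 bytes_emitted=9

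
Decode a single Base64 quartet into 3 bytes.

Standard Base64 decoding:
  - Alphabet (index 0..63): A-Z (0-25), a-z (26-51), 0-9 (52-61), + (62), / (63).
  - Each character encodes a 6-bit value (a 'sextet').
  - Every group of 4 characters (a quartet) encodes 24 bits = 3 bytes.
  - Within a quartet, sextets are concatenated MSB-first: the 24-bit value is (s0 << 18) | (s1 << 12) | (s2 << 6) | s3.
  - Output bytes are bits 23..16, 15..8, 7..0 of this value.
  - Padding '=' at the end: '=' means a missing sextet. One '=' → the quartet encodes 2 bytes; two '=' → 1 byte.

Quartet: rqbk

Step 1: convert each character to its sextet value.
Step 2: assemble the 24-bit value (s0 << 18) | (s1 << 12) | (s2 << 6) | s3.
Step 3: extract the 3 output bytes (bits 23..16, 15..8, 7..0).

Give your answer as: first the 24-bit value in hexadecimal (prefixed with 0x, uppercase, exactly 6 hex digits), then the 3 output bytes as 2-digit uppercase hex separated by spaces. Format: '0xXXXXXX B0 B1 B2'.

Sextets: r=43, q=42, b=27, k=36
24-bit: (43<<18) | (42<<12) | (27<<6) | 36
      = 0xAC0000 | 0x02A000 | 0x0006C0 | 0x000024
      = 0xAEA6E4
Bytes: (v>>16)&0xFF=AE, (v>>8)&0xFF=A6, v&0xFF=E4

Answer: 0xAEA6E4 AE A6 E4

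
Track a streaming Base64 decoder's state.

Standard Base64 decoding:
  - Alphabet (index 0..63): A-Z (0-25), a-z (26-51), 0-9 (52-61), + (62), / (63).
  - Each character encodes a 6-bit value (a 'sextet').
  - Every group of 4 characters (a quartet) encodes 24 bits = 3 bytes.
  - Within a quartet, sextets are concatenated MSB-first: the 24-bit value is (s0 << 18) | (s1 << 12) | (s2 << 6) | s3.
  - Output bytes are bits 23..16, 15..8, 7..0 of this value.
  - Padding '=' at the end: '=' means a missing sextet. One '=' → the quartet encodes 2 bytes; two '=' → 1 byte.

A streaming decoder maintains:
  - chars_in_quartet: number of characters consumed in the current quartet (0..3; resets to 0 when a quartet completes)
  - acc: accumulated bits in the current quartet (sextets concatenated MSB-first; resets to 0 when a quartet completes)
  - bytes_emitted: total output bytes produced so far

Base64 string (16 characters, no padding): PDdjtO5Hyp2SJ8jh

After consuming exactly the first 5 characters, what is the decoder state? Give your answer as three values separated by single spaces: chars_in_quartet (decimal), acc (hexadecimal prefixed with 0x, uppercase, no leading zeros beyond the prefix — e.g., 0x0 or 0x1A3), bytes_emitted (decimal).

After char 0 ('P'=15): chars_in_quartet=1 acc=0xF bytes_emitted=0
After char 1 ('D'=3): chars_in_quartet=2 acc=0x3C3 bytes_emitted=0
After char 2 ('d'=29): chars_in_quartet=3 acc=0xF0DD bytes_emitted=0
After char 3 ('j'=35): chars_in_quartet=4 acc=0x3C3763 -> emit 3C 37 63, reset; bytes_emitted=3
After char 4 ('t'=45): chars_in_quartet=1 acc=0x2D bytes_emitted=3

Answer: 1 0x2D 3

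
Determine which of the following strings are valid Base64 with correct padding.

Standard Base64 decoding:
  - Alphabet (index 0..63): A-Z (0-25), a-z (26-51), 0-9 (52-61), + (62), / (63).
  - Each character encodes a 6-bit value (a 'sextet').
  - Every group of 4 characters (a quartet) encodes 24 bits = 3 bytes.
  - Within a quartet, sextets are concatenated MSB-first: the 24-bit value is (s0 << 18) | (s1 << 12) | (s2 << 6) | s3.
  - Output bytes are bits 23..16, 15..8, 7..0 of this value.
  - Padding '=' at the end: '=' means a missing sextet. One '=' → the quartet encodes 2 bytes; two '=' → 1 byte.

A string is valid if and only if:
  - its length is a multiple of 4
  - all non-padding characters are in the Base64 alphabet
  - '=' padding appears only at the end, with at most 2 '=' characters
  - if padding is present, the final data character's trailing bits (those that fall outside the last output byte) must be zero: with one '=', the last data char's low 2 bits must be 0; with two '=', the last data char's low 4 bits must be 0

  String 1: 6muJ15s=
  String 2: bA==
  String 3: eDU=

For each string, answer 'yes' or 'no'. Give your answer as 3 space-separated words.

Answer: yes yes yes

Derivation:
String 1: '6muJ15s=' → valid
String 2: 'bA==' → valid
String 3: 'eDU=' → valid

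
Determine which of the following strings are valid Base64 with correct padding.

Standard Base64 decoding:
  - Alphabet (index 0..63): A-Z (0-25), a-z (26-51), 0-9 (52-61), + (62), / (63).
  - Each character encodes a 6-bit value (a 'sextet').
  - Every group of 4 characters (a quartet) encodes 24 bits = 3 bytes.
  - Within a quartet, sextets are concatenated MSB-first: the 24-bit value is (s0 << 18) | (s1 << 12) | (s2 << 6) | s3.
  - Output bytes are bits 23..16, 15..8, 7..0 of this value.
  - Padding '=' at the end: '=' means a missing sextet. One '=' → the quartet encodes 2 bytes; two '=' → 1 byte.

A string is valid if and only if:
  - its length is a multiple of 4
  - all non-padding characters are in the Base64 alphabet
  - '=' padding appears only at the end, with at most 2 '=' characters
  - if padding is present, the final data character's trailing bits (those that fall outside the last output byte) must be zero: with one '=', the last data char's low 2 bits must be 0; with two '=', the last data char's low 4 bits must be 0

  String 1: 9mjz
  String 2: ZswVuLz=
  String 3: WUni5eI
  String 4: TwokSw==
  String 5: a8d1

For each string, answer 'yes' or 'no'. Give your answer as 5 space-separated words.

Answer: yes no no yes yes

Derivation:
String 1: '9mjz' → valid
String 2: 'ZswVuLz=' → invalid (bad trailing bits)
String 3: 'WUni5eI' → invalid (len=7 not mult of 4)
String 4: 'TwokSw==' → valid
String 5: 'a8d1' → valid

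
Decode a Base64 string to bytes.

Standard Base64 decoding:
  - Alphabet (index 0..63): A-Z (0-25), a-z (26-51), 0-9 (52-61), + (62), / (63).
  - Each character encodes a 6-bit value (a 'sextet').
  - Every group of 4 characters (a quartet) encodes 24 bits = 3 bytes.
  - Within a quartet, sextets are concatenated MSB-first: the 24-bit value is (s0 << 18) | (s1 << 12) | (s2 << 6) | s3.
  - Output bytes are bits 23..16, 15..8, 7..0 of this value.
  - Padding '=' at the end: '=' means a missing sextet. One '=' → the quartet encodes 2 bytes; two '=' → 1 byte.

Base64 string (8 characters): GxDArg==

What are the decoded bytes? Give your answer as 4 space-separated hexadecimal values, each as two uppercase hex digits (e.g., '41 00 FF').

After char 0 ('G'=6): chars_in_quartet=1 acc=0x6 bytes_emitted=0
After char 1 ('x'=49): chars_in_quartet=2 acc=0x1B1 bytes_emitted=0
After char 2 ('D'=3): chars_in_quartet=3 acc=0x6C43 bytes_emitted=0
After char 3 ('A'=0): chars_in_quartet=4 acc=0x1B10C0 -> emit 1B 10 C0, reset; bytes_emitted=3
After char 4 ('r'=43): chars_in_quartet=1 acc=0x2B bytes_emitted=3
After char 5 ('g'=32): chars_in_quartet=2 acc=0xAE0 bytes_emitted=3
Padding '==': partial quartet acc=0xAE0 -> emit AE; bytes_emitted=4

Answer: 1B 10 C0 AE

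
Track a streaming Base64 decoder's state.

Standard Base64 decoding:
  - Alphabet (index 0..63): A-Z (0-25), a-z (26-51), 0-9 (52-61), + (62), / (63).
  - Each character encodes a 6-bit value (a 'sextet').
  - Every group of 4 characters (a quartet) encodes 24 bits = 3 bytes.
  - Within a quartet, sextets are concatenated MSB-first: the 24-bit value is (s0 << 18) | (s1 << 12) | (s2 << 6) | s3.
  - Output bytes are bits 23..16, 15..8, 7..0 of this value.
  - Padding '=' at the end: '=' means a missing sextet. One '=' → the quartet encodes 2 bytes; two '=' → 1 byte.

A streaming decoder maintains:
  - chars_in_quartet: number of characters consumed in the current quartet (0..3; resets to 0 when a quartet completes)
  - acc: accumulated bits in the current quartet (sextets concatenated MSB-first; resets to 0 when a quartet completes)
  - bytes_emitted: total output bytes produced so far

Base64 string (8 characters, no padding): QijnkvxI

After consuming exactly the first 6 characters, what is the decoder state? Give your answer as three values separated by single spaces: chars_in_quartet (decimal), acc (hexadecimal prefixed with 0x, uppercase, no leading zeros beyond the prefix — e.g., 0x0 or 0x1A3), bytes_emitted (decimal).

Answer: 2 0x92F 3

Derivation:
After char 0 ('Q'=16): chars_in_quartet=1 acc=0x10 bytes_emitted=0
After char 1 ('i'=34): chars_in_quartet=2 acc=0x422 bytes_emitted=0
After char 2 ('j'=35): chars_in_quartet=3 acc=0x108A3 bytes_emitted=0
After char 3 ('n'=39): chars_in_quartet=4 acc=0x4228E7 -> emit 42 28 E7, reset; bytes_emitted=3
After char 4 ('k'=36): chars_in_quartet=1 acc=0x24 bytes_emitted=3
After char 5 ('v'=47): chars_in_quartet=2 acc=0x92F bytes_emitted=3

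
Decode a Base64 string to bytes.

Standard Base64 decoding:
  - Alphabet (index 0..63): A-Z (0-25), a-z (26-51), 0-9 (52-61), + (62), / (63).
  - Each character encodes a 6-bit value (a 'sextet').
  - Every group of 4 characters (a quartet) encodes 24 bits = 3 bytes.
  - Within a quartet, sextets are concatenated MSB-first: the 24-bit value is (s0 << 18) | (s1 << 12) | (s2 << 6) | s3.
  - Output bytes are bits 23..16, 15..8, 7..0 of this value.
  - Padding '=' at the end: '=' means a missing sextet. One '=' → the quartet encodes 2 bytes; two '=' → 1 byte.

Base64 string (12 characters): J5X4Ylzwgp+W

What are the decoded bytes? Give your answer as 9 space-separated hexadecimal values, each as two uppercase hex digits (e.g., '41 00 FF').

Answer: 27 95 F8 62 5C F0 82 9F 96

Derivation:
After char 0 ('J'=9): chars_in_quartet=1 acc=0x9 bytes_emitted=0
After char 1 ('5'=57): chars_in_quartet=2 acc=0x279 bytes_emitted=0
After char 2 ('X'=23): chars_in_quartet=3 acc=0x9E57 bytes_emitted=0
After char 3 ('4'=56): chars_in_quartet=4 acc=0x2795F8 -> emit 27 95 F8, reset; bytes_emitted=3
After char 4 ('Y'=24): chars_in_quartet=1 acc=0x18 bytes_emitted=3
After char 5 ('l'=37): chars_in_quartet=2 acc=0x625 bytes_emitted=3
After char 6 ('z'=51): chars_in_quartet=3 acc=0x18973 bytes_emitted=3
After char 7 ('w'=48): chars_in_quartet=4 acc=0x625CF0 -> emit 62 5C F0, reset; bytes_emitted=6
After char 8 ('g'=32): chars_in_quartet=1 acc=0x20 bytes_emitted=6
After char 9 ('p'=41): chars_in_quartet=2 acc=0x829 bytes_emitted=6
After char 10 ('+'=62): chars_in_quartet=3 acc=0x20A7E bytes_emitted=6
After char 11 ('W'=22): chars_in_quartet=4 acc=0x829F96 -> emit 82 9F 96, reset; bytes_emitted=9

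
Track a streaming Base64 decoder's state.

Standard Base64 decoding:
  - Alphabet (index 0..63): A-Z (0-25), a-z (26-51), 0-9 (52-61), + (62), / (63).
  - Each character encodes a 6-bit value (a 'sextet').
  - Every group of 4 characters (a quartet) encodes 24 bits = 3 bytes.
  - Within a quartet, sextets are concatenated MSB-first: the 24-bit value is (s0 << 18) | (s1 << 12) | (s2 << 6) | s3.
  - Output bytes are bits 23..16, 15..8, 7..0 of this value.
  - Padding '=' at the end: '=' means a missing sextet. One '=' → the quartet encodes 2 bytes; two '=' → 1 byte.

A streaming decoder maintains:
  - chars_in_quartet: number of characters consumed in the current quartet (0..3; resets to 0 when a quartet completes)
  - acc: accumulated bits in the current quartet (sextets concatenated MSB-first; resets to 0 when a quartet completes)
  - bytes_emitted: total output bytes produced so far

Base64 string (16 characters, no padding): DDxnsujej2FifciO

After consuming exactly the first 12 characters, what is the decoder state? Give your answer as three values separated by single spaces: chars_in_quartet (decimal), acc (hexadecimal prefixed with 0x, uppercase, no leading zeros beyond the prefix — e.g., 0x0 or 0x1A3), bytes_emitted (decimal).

After char 0 ('D'=3): chars_in_quartet=1 acc=0x3 bytes_emitted=0
After char 1 ('D'=3): chars_in_quartet=2 acc=0xC3 bytes_emitted=0
After char 2 ('x'=49): chars_in_quartet=3 acc=0x30F1 bytes_emitted=0
After char 3 ('n'=39): chars_in_quartet=4 acc=0xC3C67 -> emit 0C 3C 67, reset; bytes_emitted=3
After char 4 ('s'=44): chars_in_quartet=1 acc=0x2C bytes_emitted=3
After char 5 ('u'=46): chars_in_quartet=2 acc=0xB2E bytes_emitted=3
After char 6 ('j'=35): chars_in_quartet=3 acc=0x2CBA3 bytes_emitted=3
After char 7 ('e'=30): chars_in_quartet=4 acc=0xB2E8DE -> emit B2 E8 DE, reset; bytes_emitted=6
After char 8 ('j'=35): chars_in_quartet=1 acc=0x23 bytes_emitted=6
After char 9 ('2'=54): chars_in_quartet=2 acc=0x8F6 bytes_emitted=6
After char 10 ('F'=5): chars_in_quartet=3 acc=0x23D85 bytes_emitted=6
After char 11 ('i'=34): chars_in_quartet=4 acc=0x8F6162 -> emit 8F 61 62, reset; bytes_emitted=9

Answer: 0 0x0 9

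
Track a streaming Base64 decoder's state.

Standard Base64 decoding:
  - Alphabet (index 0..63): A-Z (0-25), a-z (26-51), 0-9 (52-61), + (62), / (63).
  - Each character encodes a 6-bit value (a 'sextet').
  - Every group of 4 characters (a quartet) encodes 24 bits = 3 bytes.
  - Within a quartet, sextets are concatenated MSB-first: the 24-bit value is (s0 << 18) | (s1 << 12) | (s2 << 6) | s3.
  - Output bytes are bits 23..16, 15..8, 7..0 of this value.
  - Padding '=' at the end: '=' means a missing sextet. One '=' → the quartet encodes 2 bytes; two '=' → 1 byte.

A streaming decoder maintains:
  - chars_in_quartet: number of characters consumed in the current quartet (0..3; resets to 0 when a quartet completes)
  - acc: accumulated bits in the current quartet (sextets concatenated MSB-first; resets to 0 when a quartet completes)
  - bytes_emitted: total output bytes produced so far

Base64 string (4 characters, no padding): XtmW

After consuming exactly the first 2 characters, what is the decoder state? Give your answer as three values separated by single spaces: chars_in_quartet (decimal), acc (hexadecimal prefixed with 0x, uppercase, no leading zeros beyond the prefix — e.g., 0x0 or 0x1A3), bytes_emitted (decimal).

Answer: 2 0x5ED 0

Derivation:
After char 0 ('X'=23): chars_in_quartet=1 acc=0x17 bytes_emitted=0
After char 1 ('t'=45): chars_in_quartet=2 acc=0x5ED bytes_emitted=0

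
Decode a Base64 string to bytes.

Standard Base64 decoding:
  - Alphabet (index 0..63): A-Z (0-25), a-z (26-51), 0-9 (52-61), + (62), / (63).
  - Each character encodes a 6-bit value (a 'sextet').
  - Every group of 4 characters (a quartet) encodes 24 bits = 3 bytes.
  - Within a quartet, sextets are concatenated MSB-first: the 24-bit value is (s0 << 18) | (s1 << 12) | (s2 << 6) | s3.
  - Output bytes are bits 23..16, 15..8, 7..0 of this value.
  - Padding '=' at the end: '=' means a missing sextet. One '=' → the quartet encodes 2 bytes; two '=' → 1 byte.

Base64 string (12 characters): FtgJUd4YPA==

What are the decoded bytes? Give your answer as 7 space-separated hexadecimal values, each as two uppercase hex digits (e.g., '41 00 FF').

After char 0 ('F'=5): chars_in_quartet=1 acc=0x5 bytes_emitted=0
After char 1 ('t'=45): chars_in_quartet=2 acc=0x16D bytes_emitted=0
After char 2 ('g'=32): chars_in_quartet=3 acc=0x5B60 bytes_emitted=0
After char 3 ('J'=9): chars_in_quartet=4 acc=0x16D809 -> emit 16 D8 09, reset; bytes_emitted=3
After char 4 ('U'=20): chars_in_quartet=1 acc=0x14 bytes_emitted=3
After char 5 ('d'=29): chars_in_quartet=2 acc=0x51D bytes_emitted=3
After char 6 ('4'=56): chars_in_quartet=3 acc=0x14778 bytes_emitted=3
After char 7 ('Y'=24): chars_in_quartet=4 acc=0x51DE18 -> emit 51 DE 18, reset; bytes_emitted=6
After char 8 ('P'=15): chars_in_quartet=1 acc=0xF bytes_emitted=6
After char 9 ('A'=0): chars_in_quartet=2 acc=0x3C0 bytes_emitted=6
Padding '==': partial quartet acc=0x3C0 -> emit 3C; bytes_emitted=7

Answer: 16 D8 09 51 DE 18 3C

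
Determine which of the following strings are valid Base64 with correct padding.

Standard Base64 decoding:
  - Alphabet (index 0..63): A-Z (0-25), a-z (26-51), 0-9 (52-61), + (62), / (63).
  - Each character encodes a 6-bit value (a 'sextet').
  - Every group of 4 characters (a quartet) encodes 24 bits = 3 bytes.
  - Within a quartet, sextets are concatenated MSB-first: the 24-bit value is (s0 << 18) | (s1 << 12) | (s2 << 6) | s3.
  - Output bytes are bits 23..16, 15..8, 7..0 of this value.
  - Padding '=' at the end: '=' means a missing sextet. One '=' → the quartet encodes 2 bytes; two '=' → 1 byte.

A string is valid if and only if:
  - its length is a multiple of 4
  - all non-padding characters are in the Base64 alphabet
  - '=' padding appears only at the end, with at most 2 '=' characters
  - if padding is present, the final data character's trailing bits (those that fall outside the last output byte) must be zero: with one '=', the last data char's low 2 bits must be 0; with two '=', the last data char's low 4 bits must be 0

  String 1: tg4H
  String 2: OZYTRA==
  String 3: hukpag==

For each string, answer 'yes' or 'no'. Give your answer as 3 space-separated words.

String 1: 'tg4H' → valid
String 2: 'OZYTRA==' → valid
String 3: 'hukpag==' → valid

Answer: yes yes yes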